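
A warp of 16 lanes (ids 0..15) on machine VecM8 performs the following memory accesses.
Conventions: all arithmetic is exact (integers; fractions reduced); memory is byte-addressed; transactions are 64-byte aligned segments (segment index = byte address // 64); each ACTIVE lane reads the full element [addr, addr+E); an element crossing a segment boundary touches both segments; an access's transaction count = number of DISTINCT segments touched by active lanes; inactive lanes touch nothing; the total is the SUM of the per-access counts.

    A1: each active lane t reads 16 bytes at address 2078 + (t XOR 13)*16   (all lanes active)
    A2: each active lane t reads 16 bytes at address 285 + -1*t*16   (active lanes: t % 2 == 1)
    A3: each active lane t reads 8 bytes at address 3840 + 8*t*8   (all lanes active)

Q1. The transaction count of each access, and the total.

A1: 5 transactions
A2: 5 transactions
A3: 16 transactions

Answer: 5,5,16; total 26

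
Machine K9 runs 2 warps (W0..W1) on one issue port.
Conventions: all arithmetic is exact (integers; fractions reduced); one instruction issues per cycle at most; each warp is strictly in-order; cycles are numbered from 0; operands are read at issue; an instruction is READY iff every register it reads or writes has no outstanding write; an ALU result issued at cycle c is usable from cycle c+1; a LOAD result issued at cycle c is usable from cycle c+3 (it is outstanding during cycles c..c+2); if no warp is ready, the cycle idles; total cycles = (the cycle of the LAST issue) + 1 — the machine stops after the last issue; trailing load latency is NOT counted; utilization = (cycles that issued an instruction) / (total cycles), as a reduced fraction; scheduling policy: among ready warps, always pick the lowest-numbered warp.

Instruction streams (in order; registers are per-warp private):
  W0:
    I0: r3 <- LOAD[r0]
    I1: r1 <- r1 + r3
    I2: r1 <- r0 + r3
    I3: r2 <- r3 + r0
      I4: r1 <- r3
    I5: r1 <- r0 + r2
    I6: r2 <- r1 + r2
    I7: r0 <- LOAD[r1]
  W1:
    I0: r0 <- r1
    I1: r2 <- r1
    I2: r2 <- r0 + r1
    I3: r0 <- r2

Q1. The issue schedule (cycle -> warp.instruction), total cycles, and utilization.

cycle 0: W0.I0
cycle 1: W1.I0
cycle 2: W1.I1
cycle 3: W0.I1
cycle 4: W0.I2
cycle 5: W0.I3
cycle 6: W0.I4
cycle 7: W0.I5
cycle 8: W0.I6
cycle 9: W0.I7
cycle 10: W1.I2
cycle 11: W1.I3

Answer: 12 cycles, utilization 1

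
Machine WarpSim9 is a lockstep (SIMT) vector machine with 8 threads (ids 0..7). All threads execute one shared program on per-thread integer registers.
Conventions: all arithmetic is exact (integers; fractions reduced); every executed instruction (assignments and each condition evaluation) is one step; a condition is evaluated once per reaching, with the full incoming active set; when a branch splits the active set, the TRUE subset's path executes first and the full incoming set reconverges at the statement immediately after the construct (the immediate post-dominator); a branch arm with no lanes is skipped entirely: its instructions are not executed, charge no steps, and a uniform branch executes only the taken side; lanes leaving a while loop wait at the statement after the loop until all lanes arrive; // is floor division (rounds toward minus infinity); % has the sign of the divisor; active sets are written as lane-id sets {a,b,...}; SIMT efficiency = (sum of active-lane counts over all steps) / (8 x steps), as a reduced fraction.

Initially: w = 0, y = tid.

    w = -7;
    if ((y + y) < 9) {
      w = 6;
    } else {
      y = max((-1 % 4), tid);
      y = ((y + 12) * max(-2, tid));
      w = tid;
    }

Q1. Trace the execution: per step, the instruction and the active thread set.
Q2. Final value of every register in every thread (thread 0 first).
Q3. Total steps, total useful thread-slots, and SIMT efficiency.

step 0: w <- -7                      {0,1,2,3,4,5,6,7}
step 1: eval ((y + y) < 9)           {0,1,2,3,4,5,6,7}
step 2: w <- 6                       {0,1,2,3,4}
step 3: y <- max((-1 % 4), tid)      {5,6,7}
step 4: y <- ((y + 12) * max(-2, tid)) {5,6,7}
step 5: w <- tid                     {5,6,7}

Answer: 6 steps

w: 6,6,6,6,6,5,6,7
y: 0,1,2,3,4,85,108,133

steps = 6; useful = 30; efficiency = 30/48 = 5/8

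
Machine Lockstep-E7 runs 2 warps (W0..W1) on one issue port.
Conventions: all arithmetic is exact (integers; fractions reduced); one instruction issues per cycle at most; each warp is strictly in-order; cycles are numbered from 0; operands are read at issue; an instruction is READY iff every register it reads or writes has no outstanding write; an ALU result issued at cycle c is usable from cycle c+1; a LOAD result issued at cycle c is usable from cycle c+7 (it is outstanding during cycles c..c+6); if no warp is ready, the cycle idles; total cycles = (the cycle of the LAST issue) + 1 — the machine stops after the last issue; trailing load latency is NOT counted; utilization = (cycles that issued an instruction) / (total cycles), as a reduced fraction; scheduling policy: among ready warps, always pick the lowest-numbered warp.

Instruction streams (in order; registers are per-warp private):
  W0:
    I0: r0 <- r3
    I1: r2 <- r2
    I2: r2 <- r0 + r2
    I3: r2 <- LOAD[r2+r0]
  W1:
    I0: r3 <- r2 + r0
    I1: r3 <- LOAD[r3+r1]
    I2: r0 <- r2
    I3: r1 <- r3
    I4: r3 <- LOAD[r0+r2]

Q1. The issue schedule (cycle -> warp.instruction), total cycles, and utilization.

cycle 0: W0.I0
cycle 1: W0.I1
cycle 2: W0.I2
cycle 3: W0.I3
cycle 4: W1.I0
cycle 5: W1.I1
cycle 6: W1.I2
cycle 7: idle
cycle 8: idle
cycle 9: idle
cycle 10: idle
cycle 11: idle
cycle 12: W1.I3
cycle 13: W1.I4

Answer: 14 cycles, utilization 9/14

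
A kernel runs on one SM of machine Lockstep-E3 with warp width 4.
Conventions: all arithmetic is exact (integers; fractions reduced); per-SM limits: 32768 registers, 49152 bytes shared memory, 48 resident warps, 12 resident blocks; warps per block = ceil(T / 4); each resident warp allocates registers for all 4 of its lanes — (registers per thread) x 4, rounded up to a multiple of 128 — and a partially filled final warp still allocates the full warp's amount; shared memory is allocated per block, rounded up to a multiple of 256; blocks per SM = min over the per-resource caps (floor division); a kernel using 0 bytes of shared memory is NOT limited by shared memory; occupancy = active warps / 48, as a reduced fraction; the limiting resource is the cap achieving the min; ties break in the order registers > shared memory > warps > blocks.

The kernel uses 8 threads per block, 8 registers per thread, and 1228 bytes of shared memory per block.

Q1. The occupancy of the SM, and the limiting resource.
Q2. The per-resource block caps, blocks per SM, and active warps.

Answer: occupancy 1/2, limited by blocks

registers: 128 blocks
shared memory: 38 blocks
warps: 24 blocks
blocks: 12 blocks

Answer: 12 blocks, 24 active warps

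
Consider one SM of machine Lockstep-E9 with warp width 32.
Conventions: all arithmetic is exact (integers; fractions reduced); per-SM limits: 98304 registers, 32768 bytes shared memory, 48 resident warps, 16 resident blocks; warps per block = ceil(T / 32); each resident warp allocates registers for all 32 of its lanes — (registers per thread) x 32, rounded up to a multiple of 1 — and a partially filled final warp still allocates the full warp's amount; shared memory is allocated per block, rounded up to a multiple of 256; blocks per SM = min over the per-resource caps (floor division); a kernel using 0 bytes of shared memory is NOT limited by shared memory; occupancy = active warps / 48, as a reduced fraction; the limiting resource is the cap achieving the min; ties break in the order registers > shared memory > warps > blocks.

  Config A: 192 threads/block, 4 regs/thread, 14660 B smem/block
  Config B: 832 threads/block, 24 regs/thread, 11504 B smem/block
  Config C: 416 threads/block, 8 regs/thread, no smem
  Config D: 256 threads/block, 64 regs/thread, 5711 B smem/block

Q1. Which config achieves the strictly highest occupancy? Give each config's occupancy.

occupancies: A 1/4, B 13/24, C 13/16, D 5/6

Answer: D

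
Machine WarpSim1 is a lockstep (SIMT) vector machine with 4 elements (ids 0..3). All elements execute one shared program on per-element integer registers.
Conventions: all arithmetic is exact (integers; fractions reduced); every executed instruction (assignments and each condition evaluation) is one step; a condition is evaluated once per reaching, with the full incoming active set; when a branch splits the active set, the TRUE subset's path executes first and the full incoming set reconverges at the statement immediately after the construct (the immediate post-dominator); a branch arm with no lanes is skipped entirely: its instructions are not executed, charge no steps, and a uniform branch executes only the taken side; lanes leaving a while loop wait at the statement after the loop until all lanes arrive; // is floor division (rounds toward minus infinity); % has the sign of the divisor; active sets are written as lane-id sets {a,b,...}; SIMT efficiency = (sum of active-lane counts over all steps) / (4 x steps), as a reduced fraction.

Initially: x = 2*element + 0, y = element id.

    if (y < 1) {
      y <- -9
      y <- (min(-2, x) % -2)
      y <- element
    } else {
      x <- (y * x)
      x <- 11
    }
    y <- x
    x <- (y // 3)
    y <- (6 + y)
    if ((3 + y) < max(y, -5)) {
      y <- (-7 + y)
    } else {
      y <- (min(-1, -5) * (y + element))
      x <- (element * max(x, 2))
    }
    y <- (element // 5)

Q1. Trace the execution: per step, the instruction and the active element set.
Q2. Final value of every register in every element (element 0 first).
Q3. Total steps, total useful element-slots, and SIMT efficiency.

step 0: eval (y < 1)                 {0,1,2,3}
step 1: y <- -9                      {0}
step 2: y <- (min(-2, x) % -2)       {0}
step 3: y <- element                 {0}
step 4: x <- (y * x)                 {1,2,3}
step 5: x <- 11                      {1,2,3}
step 6: y <- x                       {0,1,2,3}
step 7: x <- (y // 3)                {0,1,2,3}
step 8: y <- (6 + y)                 {0,1,2,3}
step 9: eval ((3 + y) < max(y, -5))  {0,1,2,3}
step 10: y <- (min(-1, -5) * (y + element)) {0,1,2,3}
step 11: x <- (element * max(x, 2))   {0,1,2,3}
step 12: y <- (element // 5)          {0,1,2,3}

Answer: 13 steps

x: 0,3,6,9
y: 0,0,0,0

steps = 13; useful = 41; efficiency = 41/52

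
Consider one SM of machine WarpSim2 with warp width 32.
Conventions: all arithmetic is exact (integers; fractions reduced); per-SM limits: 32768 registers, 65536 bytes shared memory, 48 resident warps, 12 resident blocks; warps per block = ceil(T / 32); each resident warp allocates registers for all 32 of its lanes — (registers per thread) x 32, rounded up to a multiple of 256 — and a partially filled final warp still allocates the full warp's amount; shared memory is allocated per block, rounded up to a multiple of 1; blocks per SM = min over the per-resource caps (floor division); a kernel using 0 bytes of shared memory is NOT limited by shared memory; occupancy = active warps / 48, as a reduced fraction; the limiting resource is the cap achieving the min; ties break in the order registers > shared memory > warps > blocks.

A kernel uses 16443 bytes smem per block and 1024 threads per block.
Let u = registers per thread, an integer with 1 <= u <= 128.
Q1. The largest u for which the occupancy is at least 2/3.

Answer: u = 32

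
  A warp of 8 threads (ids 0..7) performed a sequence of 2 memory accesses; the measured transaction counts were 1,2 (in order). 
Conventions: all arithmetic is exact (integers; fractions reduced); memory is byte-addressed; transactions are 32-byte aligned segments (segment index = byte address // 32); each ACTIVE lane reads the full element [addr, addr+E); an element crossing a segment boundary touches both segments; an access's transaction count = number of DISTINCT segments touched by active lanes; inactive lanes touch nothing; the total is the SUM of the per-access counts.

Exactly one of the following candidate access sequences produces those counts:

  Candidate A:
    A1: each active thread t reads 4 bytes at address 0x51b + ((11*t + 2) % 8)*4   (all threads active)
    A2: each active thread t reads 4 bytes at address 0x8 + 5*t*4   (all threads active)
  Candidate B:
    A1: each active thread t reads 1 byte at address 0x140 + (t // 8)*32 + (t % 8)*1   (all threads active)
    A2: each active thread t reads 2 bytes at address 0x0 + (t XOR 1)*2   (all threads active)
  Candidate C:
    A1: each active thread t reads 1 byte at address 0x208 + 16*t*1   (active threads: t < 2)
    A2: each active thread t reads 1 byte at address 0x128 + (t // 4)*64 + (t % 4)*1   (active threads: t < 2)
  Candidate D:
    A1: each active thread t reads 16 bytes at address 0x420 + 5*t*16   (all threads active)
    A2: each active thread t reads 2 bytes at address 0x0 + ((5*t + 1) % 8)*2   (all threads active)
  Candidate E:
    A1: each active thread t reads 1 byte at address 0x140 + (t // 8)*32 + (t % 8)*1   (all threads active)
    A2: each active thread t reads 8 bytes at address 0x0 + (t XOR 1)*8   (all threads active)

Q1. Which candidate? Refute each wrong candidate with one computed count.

A: A1 gives 2 transactions, not 1
B: A2 gives 1 transaction, not 2
C: A2 gives 1 transaction, not 2
D: A1 gives 8 transactions, not 1
E: all counts match (1,2)

Answer: E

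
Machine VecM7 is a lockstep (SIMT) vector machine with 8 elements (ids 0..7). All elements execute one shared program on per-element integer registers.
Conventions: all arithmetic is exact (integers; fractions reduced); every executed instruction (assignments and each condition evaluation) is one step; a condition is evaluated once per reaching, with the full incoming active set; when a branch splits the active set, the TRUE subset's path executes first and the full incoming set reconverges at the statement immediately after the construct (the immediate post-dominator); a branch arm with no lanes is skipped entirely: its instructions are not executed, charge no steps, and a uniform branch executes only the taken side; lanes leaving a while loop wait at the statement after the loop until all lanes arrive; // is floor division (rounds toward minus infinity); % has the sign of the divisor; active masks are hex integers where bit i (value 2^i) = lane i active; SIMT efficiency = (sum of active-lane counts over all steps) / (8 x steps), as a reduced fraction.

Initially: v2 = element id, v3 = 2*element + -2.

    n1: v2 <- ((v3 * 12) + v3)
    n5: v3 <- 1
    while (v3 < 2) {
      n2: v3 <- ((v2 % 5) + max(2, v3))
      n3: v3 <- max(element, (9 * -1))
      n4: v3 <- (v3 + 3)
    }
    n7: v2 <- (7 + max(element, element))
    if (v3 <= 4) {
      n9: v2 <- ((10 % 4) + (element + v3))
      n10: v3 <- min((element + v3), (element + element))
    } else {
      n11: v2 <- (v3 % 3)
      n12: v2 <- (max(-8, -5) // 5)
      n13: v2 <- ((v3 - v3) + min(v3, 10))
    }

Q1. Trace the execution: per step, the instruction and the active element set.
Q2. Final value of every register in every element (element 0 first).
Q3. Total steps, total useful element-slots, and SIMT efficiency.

step 0: v2 <- ((v3 * 12) + v3)       0xff
step 1: v3 <- 1                      0xff
step 2: eval (v3 < 2)                0xff
step 3: v3 <- ((v2 % 5) + max(2, v3)) 0xff
step 4: v3 <- max(element, (9 * -1)) 0xff
step 5: v3 <- (v3 + 3)               0xff
step 6: eval (v3 < 2)                0xff
step 7: v2 <- (7 + max(element, element)) 0xff
step 8: eval (v3 <= 4)               0xff
step 9: v2 <- ((10 % 4) + (element + v3)) 0x03
step 10: v3 <- min((element + v3), (element + element)) 0x03
step 11: v2 <- (v3 % 3)               0xfc
step 12: v2 <- (max(-8, -5) // 5)     0xfc
step 13: v2 <- ((v3 - v3) + min(v3, 10)) 0xfc

Answer: 14 steps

v2: 5,7,5,6,7,8,9,10
v3: 0,2,5,6,7,8,9,10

steps = 14; useful = 94; efficiency = 94/112 = 47/56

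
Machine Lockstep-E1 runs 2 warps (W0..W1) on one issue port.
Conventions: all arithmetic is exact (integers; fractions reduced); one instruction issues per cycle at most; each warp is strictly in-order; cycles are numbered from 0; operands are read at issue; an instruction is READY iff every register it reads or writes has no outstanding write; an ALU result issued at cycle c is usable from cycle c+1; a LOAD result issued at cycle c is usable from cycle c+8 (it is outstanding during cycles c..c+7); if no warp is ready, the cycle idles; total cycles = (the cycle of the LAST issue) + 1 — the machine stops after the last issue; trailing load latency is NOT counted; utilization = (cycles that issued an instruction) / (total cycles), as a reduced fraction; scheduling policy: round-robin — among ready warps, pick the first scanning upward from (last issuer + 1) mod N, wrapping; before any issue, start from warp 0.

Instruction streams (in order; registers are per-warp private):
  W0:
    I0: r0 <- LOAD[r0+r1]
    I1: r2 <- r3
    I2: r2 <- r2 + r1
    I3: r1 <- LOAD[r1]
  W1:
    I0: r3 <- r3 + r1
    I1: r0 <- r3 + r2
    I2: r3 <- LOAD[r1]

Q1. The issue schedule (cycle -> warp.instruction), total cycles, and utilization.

cycle 0: W0.I0
cycle 1: W1.I0
cycle 2: W0.I1
cycle 3: W1.I1
cycle 4: W0.I2
cycle 5: W1.I2
cycle 6: W0.I3

Answer: 7 cycles, utilization 1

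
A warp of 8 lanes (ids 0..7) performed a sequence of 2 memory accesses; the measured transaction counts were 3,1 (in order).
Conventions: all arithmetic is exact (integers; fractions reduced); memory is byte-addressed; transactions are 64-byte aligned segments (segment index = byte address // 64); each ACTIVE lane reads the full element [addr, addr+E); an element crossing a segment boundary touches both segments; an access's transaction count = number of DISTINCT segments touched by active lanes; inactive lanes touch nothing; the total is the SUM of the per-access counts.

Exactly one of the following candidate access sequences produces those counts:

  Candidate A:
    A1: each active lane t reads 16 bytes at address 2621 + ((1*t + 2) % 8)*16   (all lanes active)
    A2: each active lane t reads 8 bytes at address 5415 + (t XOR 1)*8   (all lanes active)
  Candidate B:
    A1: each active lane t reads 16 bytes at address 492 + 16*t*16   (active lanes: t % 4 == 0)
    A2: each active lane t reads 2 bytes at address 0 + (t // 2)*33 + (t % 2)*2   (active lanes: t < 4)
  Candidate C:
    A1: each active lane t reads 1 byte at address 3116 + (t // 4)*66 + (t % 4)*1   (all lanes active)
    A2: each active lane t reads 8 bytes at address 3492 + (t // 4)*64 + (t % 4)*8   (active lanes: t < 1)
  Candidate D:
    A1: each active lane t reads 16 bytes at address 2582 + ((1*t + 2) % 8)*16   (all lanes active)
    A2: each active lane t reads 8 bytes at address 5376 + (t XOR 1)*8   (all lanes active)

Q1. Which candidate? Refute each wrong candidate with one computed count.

A: A2 gives 2 transactions, not 1
B: A1 gives 2 transactions, not 3
C: A1 gives 2 transactions, not 3
D: all counts match (3,1)

Answer: D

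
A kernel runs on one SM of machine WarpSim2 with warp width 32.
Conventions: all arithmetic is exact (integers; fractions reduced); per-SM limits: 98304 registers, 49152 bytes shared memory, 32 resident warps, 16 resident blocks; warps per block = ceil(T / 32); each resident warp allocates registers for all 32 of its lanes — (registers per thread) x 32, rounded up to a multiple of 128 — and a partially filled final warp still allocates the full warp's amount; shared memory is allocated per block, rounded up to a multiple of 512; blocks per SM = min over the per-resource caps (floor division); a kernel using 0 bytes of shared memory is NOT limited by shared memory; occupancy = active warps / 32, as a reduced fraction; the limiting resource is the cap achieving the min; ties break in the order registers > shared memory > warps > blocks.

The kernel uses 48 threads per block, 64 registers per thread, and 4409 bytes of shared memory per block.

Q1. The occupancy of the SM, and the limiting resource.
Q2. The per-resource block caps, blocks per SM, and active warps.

Answer: occupancy 5/8, limited by shared memory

registers: 24 blocks
shared memory: 10 blocks
warps: 16 blocks
blocks: 16 blocks

Answer: 10 blocks, 20 active warps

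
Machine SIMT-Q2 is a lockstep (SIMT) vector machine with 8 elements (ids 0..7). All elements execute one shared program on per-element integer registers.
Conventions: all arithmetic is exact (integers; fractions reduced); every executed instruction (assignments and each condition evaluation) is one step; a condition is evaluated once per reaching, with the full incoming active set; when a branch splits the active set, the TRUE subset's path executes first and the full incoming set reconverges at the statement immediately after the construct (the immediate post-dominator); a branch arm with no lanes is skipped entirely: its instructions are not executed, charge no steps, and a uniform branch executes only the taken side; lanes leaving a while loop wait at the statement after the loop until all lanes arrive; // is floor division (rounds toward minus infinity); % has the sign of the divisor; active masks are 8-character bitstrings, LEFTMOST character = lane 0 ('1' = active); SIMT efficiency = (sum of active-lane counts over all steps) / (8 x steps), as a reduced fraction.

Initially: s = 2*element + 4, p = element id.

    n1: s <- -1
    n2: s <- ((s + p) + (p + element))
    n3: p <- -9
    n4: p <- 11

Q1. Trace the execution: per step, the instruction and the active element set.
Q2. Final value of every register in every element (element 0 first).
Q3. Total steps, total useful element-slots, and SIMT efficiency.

step 0: s <- -1                      11111111
step 1: s <- ((s + p) + (p + element)) 11111111
step 2: p <- -9                      11111111
step 3: p <- 11                      11111111

Answer: 4 steps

s: -1,2,5,8,11,14,17,20
p: 11,11,11,11,11,11,11,11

steps = 4; useful = 32; efficiency = 32/32 = 1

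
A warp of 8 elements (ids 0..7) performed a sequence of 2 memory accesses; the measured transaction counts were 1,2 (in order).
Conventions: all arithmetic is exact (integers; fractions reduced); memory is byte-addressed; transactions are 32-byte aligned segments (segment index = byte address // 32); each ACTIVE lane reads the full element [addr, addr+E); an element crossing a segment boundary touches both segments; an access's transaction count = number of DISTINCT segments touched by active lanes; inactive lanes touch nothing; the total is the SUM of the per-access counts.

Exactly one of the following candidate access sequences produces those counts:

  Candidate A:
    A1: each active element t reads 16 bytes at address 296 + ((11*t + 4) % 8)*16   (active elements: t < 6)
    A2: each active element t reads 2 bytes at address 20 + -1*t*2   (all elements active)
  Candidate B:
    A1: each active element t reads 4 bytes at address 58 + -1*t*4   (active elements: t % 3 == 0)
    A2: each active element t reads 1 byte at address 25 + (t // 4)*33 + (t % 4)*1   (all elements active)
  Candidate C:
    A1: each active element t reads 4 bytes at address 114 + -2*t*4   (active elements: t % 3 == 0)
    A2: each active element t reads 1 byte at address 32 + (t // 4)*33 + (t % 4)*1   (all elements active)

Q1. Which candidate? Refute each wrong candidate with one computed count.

A: A1 gives 5 transactions, not 1
C: A1 gives 2 transactions, not 1
B: all counts match (1,2)

Answer: B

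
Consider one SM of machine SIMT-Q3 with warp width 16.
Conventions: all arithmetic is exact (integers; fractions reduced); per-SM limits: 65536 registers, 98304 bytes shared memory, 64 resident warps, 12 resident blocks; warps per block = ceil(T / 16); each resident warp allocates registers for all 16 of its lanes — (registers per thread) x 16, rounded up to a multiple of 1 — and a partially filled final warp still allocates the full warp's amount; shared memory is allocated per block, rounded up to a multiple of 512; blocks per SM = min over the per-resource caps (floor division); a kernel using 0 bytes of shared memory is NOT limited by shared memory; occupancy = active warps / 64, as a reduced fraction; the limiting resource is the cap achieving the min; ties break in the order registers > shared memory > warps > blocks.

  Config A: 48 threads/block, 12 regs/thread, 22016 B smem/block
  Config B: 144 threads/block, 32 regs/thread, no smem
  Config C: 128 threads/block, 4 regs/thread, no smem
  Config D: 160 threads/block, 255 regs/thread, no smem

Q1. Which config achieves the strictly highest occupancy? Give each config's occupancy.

occupancies: A 3/16, B 63/64, C 1, D 5/32

Answer: C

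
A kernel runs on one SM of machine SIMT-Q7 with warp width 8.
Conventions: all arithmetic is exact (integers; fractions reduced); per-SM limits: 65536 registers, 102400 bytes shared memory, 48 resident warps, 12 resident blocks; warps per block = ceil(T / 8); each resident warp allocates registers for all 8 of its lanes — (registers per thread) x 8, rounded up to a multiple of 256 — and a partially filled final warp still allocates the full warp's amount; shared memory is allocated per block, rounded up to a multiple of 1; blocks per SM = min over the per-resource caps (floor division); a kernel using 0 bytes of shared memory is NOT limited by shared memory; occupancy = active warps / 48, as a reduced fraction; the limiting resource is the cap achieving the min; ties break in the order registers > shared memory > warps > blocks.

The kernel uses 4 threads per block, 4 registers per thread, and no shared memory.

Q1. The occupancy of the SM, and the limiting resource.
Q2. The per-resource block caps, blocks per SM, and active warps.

Answer: occupancy 1/4, limited by blocks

registers: 256 blocks
shared memory: no limit (kernel uses none)
warps: 48 blocks
blocks: 12 blocks

Answer: 12 blocks, 12 active warps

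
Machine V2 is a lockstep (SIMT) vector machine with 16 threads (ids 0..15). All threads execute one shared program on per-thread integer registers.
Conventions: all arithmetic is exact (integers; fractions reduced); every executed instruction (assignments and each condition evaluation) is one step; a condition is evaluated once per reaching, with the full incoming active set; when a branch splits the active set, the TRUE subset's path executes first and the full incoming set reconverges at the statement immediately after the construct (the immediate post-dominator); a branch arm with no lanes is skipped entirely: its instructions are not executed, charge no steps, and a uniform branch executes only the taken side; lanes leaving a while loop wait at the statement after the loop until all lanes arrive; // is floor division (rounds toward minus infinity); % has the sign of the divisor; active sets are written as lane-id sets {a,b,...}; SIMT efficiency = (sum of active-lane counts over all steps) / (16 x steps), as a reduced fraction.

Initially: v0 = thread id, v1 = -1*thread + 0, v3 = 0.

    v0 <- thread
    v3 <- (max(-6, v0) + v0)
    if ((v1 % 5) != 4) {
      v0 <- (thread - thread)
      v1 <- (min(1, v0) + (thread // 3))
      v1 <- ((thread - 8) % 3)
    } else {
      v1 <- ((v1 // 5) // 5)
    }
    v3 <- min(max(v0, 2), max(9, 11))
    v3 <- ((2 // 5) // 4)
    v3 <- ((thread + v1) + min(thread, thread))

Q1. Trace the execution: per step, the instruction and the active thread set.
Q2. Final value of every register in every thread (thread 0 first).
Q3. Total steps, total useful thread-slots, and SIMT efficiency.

step 0: v0 <- thread                 {0,1,2,3,4,5,6,7,8,9,10,11,12,13,14,15}
step 1: v3 <- (max(-6, v0) + v0)     {0,1,2,3,4,5,6,7,8,9,10,11,12,13,14,15}
step 2: eval ((v1 % 5) != 4)         {0,1,2,3,4,5,6,7,8,9,10,11,12,13,14,15}
step 3: v0 <- (thread - thread)      {0,2,3,4,5,7,8,9,10,12,13,14,15}
step 4: v1 <- (min(1, v0) + (thread // 3)) {0,2,3,4,5,7,8,9,10,12,13,14,15}
step 5: v1 <- ((thread - 8) % 3)     {0,2,3,4,5,7,8,9,10,12,13,14,15}
step 6: v1 <- ((v1 // 5) // 5)       {1,6,11}
step 7: v3 <- min(max(v0, 2), max(9, 11)) {0,1,2,3,4,5,6,7,8,9,10,11,12,13,14,15}
step 8: v3 <- ((2 // 5) // 4)        {0,1,2,3,4,5,6,7,8,9,10,11,12,13,14,15}
step 9: v3 <- ((thread + v1) + min(thread, thread)) {0,1,2,3,4,5,6,7,8,9,10,11,12,13,14,15}

Answer: 10 steps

v0: 0,1,0,0,0,0,6,0,0,0,0,11,0,0,0,0
v1: 1,-1,0,1,2,0,-1,2,0,1,2,-1,1,2,0,1
v3: 1,1,4,7,10,10,11,16,16,19,22,21,25,28,28,31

steps = 10; useful = 138; efficiency = 138/160 = 69/80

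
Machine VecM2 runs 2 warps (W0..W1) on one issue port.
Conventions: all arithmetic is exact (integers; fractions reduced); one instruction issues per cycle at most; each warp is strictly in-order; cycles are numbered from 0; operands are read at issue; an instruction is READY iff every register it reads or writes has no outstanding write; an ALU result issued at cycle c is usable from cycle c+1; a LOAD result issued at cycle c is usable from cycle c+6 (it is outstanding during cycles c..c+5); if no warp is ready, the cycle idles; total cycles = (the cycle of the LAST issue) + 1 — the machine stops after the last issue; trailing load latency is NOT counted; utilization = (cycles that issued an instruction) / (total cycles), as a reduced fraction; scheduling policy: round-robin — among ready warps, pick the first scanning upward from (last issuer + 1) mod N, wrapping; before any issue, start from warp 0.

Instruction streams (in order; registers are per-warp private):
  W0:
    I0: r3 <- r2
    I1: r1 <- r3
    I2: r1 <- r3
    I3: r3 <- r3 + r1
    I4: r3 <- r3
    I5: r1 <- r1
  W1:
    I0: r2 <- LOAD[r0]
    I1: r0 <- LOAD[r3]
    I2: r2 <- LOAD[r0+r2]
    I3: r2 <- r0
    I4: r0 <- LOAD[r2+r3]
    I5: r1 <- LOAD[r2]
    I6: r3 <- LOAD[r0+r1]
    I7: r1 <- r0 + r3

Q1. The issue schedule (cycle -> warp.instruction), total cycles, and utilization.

cycle 0: W0.I0
cycle 1: W1.I0
cycle 2: W0.I1
cycle 3: W1.I1
cycle 4: W0.I2
cycle 5: W0.I3
cycle 6: W0.I4
cycle 7: W0.I5
cycle 8: idle
cycle 9: W1.I2
cycle 10: idle
cycle 11: idle
cycle 12: idle
cycle 13: idle
cycle 14: idle
cycle 15: W1.I3
cycle 16: W1.I4
cycle 17: W1.I5
cycle 18: idle
cycle 19: idle
cycle 20: idle
cycle 21: idle
cycle 22: idle
cycle 23: W1.I6
cycle 24: idle
cycle 25: idle
cycle 26: idle
cycle 27: idle
cycle 28: idle
cycle 29: W1.I7

Answer: 30 cycles, utilization 7/15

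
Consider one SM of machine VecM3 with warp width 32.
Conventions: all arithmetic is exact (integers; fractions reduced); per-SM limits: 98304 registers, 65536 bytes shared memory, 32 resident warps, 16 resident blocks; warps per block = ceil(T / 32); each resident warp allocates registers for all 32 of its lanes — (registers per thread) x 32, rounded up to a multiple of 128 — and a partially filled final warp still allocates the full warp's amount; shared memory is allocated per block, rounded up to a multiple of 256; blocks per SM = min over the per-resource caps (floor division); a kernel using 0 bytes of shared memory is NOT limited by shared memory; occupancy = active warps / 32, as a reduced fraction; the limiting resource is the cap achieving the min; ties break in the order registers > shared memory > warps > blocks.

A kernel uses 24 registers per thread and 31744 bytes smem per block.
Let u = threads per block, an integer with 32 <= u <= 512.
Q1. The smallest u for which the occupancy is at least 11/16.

Answer: u = 321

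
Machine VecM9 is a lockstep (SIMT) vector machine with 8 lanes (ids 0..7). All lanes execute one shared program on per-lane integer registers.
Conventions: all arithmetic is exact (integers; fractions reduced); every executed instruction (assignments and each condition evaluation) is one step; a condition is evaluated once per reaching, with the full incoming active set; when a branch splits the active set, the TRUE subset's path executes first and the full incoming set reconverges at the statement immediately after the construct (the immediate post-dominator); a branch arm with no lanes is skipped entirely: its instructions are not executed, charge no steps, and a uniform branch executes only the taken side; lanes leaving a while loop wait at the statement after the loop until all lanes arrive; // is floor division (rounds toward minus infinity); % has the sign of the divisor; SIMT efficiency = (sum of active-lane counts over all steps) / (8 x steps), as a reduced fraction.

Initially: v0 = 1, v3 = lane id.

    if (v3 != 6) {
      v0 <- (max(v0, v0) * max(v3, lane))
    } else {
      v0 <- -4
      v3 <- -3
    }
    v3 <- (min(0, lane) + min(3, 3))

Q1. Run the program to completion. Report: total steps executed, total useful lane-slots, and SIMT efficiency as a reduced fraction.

Answer: 5 steps, 25 useful, 5/8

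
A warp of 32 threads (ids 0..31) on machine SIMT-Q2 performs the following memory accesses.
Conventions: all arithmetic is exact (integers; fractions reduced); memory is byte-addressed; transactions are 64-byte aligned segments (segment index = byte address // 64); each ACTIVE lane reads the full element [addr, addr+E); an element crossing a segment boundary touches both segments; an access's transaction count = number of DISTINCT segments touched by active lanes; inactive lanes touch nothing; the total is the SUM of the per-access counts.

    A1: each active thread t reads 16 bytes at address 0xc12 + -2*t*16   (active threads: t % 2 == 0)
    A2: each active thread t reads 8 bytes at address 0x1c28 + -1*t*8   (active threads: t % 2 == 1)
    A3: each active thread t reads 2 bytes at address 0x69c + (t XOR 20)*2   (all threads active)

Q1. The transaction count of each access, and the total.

A1: 16 transactions
A2: 5 transactions
A3: 2 transactions

Answer: 16,5,2; total 23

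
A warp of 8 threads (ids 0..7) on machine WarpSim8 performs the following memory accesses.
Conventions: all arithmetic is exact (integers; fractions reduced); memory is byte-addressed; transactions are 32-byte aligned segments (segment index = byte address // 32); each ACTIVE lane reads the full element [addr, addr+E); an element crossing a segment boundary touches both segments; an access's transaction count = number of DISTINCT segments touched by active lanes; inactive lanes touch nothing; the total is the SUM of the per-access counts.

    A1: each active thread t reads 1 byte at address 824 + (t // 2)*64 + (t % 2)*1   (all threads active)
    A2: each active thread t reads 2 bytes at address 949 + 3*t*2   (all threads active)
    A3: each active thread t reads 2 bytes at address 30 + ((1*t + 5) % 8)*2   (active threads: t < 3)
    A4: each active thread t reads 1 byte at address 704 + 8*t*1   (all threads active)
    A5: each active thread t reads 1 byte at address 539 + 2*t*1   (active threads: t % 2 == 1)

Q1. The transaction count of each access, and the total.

A1: 4 transactions
A2: 3 transactions
A3: 1 transaction
A4: 2 transactions
A5: 2 transactions

Answer: 4,3,1,2,2; total 12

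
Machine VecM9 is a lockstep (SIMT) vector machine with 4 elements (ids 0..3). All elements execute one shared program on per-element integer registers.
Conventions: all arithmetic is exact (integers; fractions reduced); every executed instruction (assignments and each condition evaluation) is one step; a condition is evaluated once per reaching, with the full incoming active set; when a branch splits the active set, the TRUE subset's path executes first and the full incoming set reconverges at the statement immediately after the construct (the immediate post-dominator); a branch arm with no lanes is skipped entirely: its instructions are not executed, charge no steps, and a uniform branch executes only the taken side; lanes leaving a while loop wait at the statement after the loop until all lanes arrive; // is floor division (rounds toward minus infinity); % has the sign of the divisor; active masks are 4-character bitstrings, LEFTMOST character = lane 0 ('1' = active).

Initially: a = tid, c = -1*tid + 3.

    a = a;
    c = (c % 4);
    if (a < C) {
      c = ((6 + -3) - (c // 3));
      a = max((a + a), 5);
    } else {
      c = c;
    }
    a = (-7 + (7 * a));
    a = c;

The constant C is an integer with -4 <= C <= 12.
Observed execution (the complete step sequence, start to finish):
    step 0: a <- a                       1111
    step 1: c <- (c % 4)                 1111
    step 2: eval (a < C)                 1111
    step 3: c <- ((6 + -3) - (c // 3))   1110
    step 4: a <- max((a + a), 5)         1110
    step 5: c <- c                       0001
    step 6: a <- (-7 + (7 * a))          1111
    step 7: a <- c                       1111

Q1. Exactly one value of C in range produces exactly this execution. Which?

Answer: C = 3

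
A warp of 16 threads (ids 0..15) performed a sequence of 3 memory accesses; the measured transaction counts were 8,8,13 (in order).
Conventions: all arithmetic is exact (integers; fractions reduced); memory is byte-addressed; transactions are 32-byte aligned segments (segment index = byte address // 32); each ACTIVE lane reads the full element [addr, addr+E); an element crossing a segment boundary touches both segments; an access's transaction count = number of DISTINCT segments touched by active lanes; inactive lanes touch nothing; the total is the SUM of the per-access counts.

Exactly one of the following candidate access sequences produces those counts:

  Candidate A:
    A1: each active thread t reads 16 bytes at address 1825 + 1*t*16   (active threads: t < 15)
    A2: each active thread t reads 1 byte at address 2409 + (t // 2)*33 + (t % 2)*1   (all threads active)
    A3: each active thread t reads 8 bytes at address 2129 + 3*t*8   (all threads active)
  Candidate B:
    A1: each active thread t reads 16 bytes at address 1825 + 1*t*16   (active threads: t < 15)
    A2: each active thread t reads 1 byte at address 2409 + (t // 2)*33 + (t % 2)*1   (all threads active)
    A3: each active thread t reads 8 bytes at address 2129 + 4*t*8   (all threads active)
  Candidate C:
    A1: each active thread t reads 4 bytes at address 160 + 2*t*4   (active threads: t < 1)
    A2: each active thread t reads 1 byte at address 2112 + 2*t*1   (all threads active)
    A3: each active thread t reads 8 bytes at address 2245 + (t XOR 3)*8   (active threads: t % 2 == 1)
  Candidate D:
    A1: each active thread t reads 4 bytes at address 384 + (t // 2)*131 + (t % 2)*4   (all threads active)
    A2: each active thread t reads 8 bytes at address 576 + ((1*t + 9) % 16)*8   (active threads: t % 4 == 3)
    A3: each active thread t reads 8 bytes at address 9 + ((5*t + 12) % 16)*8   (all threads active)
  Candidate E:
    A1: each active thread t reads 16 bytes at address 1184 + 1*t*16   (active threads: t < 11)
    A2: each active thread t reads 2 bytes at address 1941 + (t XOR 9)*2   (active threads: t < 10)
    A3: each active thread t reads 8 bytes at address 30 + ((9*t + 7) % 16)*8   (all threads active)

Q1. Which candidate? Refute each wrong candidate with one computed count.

B: A3 gives 16 transactions, not 13
C: A1 gives 1 transaction, not 8
D: A2 gives 4 transactions, not 8
E: A1 gives 6 transactions, not 8
A: all counts match (8,8,13)

Answer: A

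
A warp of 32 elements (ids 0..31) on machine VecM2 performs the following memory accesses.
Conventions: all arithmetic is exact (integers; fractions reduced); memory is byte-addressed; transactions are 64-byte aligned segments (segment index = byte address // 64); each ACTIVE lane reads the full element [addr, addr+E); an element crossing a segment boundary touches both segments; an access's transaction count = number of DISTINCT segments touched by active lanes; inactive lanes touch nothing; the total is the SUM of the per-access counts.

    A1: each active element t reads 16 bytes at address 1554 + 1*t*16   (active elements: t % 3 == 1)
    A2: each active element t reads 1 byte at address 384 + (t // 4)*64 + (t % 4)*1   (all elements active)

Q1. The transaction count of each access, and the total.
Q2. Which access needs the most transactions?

A1: 9 transactions
A2: 8 transactions

Answer: 9,8; total 17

Answer: A1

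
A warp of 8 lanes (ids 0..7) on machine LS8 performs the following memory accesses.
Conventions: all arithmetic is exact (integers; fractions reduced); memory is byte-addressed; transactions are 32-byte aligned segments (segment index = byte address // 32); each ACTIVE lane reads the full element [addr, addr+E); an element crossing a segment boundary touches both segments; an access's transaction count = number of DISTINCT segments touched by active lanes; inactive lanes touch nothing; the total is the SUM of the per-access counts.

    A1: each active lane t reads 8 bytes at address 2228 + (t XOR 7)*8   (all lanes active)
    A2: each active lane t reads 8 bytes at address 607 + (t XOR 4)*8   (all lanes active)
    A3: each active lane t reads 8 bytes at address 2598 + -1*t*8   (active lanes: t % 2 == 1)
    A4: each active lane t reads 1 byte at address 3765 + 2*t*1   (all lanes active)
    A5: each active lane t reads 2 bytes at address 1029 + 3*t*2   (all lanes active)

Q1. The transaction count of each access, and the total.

A1: 3 transactions
A2: 3 transactions
A3: 3 transactions
A4: 2 transactions
A5: 2 transactions

Answer: 3,3,3,2,2; total 13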